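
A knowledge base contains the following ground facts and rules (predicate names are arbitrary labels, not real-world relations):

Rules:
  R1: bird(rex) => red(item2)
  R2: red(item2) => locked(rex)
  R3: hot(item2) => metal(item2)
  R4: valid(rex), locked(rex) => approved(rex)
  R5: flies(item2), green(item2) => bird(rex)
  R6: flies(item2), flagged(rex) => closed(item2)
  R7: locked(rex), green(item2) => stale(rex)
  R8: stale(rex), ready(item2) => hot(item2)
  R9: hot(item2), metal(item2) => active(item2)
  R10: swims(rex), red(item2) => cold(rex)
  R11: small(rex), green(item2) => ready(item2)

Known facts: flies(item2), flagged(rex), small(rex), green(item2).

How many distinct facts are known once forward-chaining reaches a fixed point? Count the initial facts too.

13

[1] R5 [flies(item2), green(item2) => bird(rex)]; R6 [flies(item2), flagged(rex) => closed(item2)]; R11 [small(rex), green(item2) => ready(item2)]. ⇒ new: bird(rex), closed(item2), ready(item2).
[2] R1 [bird(rex) => red(item2)]. ⇒ new: red(item2).
[3] R2 [red(item2) => locked(rex)]. ⇒ new: locked(rex).
[4] R7 [locked(rex), green(item2) => stale(rex)]. ⇒ new: stale(rex).
[5] R8 [stale(rex), ready(item2) => hot(item2)]. ⇒ new: hot(item2).
[6] R3 [hot(item2) => metal(item2)]. ⇒ new: metal(item2).
[7] R9 [hot(item2), metal(item2) => active(item2)]. ⇒ new: active(item2).
Closure: {active(item2), bird(rex), closed(item2), flagged(rex), flies(item2), green(item2), hot(item2), locked(rex), metal(item2), ready(item2), red(item2), small(rex), stale(rex)} — 13 facts.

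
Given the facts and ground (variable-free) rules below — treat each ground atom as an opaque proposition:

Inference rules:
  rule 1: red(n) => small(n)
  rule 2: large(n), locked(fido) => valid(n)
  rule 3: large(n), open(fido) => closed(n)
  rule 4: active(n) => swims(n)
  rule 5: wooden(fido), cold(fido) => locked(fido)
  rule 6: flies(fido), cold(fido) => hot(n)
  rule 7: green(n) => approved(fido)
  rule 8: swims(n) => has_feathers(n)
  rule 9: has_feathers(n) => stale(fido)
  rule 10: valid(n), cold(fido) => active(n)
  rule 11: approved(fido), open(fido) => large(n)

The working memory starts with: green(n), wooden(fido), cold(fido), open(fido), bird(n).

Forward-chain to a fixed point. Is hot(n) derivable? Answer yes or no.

[1] rule 5 [wooden(fido), cold(fido) => locked(fido)]; rule 7 [green(n) => approved(fido)]. ⇒ new: locked(fido), approved(fido).
[2] rule 11 [approved(fido), open(fido) => large(n)]. ⇒ new: large(n).
[3] rule 2 [large(n), locked(fido) => valid(n)]; rule 3 [large(n), open(fido) => closed(n)]. ⇒ new: valid(n), closed(n).
[4] rule 10 [valid(n), cold(fido) => active(n)]. ⇒ new: active(n).
[5] rule 4 [active(n) => swims(n)]. ⇒ new: swims(n).
[6] rule 8 [swims(n) => has_feathers(n)]. ⇒ new: has_feathers(n).
[7] rule 9 [has_feathers(n) => stale(fido)]. ⇒ new: stale(fido).
Fixed point reached. hot(n) is concluded only by rule 6; rule 6 needs flies(fido) (never derived).

no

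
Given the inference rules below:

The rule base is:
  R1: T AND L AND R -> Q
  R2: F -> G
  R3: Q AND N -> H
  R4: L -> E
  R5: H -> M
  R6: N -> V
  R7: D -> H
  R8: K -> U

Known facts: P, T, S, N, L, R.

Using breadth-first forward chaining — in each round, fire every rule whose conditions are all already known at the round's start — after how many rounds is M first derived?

[1] R1 [T AND L AND R -> Q]; R4 [L -> E]; R6 [N -> V]. ⇒ new: Q, E, V.
[2] R3 [Q AND N -> H]. ⇒ new: H.
[3] R5 [H -> M]. ⇒ new: M.
M first appears in round 3.

3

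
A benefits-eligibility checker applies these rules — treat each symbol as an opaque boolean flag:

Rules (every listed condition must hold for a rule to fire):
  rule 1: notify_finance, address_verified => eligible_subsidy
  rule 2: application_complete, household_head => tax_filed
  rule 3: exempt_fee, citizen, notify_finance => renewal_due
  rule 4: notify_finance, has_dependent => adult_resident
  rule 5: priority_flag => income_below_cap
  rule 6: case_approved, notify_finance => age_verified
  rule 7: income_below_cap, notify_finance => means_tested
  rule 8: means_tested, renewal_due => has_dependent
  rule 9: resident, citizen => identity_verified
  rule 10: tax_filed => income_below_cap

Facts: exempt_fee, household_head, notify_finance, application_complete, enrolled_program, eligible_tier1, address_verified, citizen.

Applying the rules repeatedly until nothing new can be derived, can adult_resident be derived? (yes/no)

Round 1: rule 1 [notify_finance, address_verified => eligible_subsidy]; rule 2 [application_complete, household_head => tax_filed]; rule 3 [exempt_fee, citizen, notify_finance => renewal_due]. Adds eligible_subsidy, tax_filed, renewal_due.
Round 2: rule 10 [tax_filed => income_below_cap]. Adds income_below_cap.
Round 3: rule 7 [income_below_cap, notify_finance => means_tested]. Adds means_tested.
Round 4: rule 8 [means_tested, renewal_due => has_dependent]. Adds has_dependent.
Round 5: rule 4 [notify_finance, has_dependent => adult_resident]. Adds adult_resident.
adult_resident appears in round 5, so it is derivable.

yes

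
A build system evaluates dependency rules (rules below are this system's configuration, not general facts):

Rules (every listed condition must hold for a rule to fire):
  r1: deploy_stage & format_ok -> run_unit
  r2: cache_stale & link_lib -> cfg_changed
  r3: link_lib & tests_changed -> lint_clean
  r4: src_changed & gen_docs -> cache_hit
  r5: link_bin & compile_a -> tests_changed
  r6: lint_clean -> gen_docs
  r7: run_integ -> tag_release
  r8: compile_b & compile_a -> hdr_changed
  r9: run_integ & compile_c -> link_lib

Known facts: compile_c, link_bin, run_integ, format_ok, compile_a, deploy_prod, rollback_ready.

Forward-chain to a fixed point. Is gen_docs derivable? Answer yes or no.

Round 1: r5 [link_bin & compile_a -> tests_changed]; r7 [run_integ -> tag_release]; r9 [run_integ & compile_c -> link_lib]. Adds tests_changed, tag_release, link_lib.
Round 2: r3 [link_lib & tests_changed -> lint_clean]. Adds lint_clean.
Round 3: r6 [lint_clean -> gen_docs]. Adds gen_docs.
gen_docs appears in round 3, so it is derivable.

yes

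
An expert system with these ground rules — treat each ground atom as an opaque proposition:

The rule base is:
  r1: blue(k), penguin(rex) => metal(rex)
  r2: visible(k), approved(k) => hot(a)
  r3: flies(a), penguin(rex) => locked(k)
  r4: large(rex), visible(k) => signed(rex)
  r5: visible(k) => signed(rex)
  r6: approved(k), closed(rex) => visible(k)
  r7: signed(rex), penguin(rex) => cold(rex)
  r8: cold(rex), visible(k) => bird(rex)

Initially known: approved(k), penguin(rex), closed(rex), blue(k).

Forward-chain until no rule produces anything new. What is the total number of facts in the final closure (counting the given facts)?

10

Round 1 — r1, r6, derive metal(rex), visible(k).
Round 2 — r2, r5, derive hot(a), signed(rex).
Round 3 — r7, derive cold(rex).
Round 4 — r8, derive bird(rex).
Closure: {approved(k), bird(rex), blue(k), closed(rex), cold(rex), hot(a), metal(rex), penguin(rex), signed(rex), visible(k)} — 10 facts.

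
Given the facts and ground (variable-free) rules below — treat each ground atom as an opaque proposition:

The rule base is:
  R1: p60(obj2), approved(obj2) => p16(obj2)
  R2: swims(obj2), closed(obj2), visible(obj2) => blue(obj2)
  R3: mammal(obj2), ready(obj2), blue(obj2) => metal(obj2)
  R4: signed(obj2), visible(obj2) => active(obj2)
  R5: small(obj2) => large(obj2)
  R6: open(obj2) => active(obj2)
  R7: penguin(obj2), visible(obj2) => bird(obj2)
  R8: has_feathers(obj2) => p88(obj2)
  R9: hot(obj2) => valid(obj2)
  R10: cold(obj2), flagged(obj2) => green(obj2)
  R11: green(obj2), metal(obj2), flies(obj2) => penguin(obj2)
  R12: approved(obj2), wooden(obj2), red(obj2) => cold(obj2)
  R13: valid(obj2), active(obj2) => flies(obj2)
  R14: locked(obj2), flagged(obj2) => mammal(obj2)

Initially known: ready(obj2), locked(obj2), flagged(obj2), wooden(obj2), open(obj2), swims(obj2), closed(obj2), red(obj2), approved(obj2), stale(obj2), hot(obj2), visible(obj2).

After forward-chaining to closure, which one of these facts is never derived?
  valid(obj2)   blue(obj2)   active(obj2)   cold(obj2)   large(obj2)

Round 1: R2 [swims(obj2), closed(obj2), visible(obj2) => blue(obj2)]; R6 [open(obj2) => active(obj2)]; R9 [hot(obj2) => valid(obj2)]; R12 [approved(obj2), wooden(obj2), red(obj2) => cold(obj2)]; R14 [locked(obj2), flagged(obj2) => mammal(obj2)]. Adds blue(obj2), active(obj2), valid(obj2), cold(obj2), mammal(obj2).
Round 2: R3 [mammal(obj2), ready(obj2), blue(obj2) => metal(obj2)]; R10 [cold(obj2), flagged(obj2) => green(obj2)]; R13 [valid(obj2), active(obj2) => flies(obj2)]. Adds metal(obj2), green(obj2), flies(obj2).
Round 3: R11 [green(obj2), metal(obj2), flies(obj2) => penguin(obj2)]. Adds penguin(obj2).
Round 4: R7 [penguin(obj2), visible(obj2) => bird(obj2)]. Adds bird(obj2).
Derived: blue(obj2) (round 1), active(obj2) (round 1), valid(obj2) (round 1), cold(obj2) (round 1). large(obj2) never appears in any round.

large(obj2)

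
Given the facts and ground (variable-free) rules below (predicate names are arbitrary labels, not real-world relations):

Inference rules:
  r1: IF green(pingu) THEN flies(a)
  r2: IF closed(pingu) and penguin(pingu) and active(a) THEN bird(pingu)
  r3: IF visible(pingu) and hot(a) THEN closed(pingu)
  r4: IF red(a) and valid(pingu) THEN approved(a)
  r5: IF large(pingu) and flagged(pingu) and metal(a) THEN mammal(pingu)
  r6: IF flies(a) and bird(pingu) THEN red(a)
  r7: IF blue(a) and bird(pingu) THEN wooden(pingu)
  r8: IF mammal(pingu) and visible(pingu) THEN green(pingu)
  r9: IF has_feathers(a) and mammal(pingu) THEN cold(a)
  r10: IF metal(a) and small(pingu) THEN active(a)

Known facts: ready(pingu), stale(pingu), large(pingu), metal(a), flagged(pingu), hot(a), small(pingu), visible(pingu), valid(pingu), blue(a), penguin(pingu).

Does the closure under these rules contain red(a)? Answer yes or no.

Round 1 fires r3, r5, r10, giving closed(pingu), mammal(pingu), active(a).
Round 2 fires r2, r8, giving bird(pingu), green(pingu).
Round 3 fires r1, r7, giving flies(a), wooden(pingu).
Round 4 fires r6, giving red(a).
Round 5 fires r4, giving approved(a).
red(a) appears in round 4, so it is derivable.

yes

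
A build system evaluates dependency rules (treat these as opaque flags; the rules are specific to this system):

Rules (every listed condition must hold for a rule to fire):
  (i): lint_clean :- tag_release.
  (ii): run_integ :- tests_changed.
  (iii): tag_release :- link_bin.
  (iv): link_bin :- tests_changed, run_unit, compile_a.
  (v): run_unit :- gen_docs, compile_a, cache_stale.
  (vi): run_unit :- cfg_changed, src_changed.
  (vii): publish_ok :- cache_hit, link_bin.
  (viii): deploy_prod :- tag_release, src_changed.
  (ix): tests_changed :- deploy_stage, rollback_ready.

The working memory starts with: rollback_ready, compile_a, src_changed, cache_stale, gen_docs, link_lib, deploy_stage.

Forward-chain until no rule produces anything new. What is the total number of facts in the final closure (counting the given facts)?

Round 1 fires (v), (ix), giving run_unit, tests_changed.
Round 2 fires (ii), (iv), giving run_integ, link_bin.
Round 3 fires (iii), giving tag_release.
Round 4 fires (i), (viii), giving lint_clean, deploy_prod.
Closure: {cache_stale, compile_a, deploy_prod, deploy_stage, gen_docs, link_bin, link_lib, lint_clean, rollback_ready, run_integ, run_unit, src_changed, tag_release, tests_changed} — 14 facts.

14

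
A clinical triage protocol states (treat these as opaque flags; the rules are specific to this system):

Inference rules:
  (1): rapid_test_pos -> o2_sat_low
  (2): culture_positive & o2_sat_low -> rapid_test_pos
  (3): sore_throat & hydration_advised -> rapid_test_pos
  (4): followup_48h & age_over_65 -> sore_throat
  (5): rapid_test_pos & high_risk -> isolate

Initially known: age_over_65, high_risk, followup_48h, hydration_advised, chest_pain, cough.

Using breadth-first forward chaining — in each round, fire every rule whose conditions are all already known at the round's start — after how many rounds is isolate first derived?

3

Round 1: (4) [followup_48h & age_over_65 -> sore_throat]. Adds sore_throat.
Round 2: (3) [sore_throat & hydration_advised -> rapid_test_pos]. Adds rapid_test_pos.
Round 3: (1) [rapid_test_pos -> o2_sat_low]; (5) [rapid_test_pos & high_risk -> isolate]. Adds o2_sat_low, isolate.
isolate first appears in round 3.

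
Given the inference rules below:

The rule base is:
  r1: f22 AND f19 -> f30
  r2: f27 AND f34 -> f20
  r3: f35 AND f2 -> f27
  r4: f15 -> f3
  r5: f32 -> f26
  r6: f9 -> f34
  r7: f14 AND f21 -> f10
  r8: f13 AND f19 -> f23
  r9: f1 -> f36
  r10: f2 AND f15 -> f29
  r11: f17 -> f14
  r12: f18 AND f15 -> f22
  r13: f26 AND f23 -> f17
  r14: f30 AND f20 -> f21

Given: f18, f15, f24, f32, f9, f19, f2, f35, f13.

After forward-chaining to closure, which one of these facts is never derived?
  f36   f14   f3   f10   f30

Round 1: r3 [f35 AND f2 -> f27]; r4 [f15 -> f3]; r5 [f32 -> f26]; r6 [f9 -> f34]; r8 [f13 AND f19 -> f23]; r10 [f2 AND f15 -> f29]; r12 [f18 AND f15 -> f22]. Adds f27, f3, f26, f34, f23, f29, f22.
Round 2: r1 [f22 AND f19 -> f30]; r2 [f27 AND f34 -> f20]; r13 [f26 AND f23 -> f17]. Adds f30, f20, f17.
Round 3: r11 [f17 -> f14]; r14 [f30 AND f20 -> f21]. Adds f14, f21.
Round 4: r7 [f14 AND f21 -> f10]. Adds f10.
Derived: f10 (round 4), f30 (round 2), f14 (round 3), f3 (round 1). f36 never appears in any round.

f36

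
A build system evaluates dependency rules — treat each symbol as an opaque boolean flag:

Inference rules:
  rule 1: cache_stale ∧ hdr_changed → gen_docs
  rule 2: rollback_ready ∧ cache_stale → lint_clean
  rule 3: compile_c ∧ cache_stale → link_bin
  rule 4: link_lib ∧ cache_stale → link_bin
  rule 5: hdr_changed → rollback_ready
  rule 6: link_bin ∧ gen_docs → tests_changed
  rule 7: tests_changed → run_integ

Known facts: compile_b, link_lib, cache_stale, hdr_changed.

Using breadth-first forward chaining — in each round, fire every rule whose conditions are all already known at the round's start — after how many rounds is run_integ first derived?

3

Round 1 — rule 1, rule 4, rule 5, derive gen_docs, link_bin, rollback_ready.
Round 2 — rule 2, rule 6, derive lint_clean, tests_changed.
Round 3 — rule 7, derive run_integ.
run_integ first appears in round 3.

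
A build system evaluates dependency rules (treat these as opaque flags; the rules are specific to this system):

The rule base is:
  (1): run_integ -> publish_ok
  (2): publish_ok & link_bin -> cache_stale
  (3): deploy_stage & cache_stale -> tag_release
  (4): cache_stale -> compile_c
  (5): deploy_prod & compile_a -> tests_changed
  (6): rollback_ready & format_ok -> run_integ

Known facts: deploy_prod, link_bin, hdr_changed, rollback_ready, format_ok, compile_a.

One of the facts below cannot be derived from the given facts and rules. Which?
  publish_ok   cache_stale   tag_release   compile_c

tag_release

Round 1: (5) [deploy_prod & compile_a -> tests_changed]; (6) [rollback_ready & format_ok -> run_integ]. New: tests_changed, run_integ.
Round 2: (1) [run_integ -> publish_ok]. New: publish_ok.
Round 3: (2) [publish_ok & link_bin -> cache_stale]. New: cache_stale.
Round 4: (4) [cache_stale -> compile_c]. New: compile_c.
Derived: compile_c (round 4), cache_stale (round 3), publish_ok (round 2). tag_release never appears in any round.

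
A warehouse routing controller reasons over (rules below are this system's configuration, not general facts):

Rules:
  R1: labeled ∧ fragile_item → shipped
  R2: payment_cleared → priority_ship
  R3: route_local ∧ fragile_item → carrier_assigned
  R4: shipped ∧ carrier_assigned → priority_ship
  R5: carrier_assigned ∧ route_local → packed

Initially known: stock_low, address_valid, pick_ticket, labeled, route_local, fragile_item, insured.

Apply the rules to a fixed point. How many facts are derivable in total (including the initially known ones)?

Round 1: R1 [labeled ∧ fragile_item → shipped]; R3 [route_local ∧ fragile_item → carrier_assigned]. New: shipped, carrier_assigned.
Round 2: R4 [shipped ∧ carrier_assigned → priority_ship]; R5 [carrier_assigned ∧ route_local → packed]. New: priority_ship, packed.
Closure: {address_valid, carrier_assigned, fragile_item, insured, labeled, packed, pick_ticket, priority_ship, route_local, shipped, stock_low} — 11 facts.

11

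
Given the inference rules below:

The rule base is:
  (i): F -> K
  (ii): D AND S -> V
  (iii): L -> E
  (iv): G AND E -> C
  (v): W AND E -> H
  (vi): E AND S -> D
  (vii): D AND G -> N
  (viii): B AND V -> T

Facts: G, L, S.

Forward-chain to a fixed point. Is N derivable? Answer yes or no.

yes

Round 1: (iii) [L -> E]. Adds E.
Round 2: (iv) [G AND E -> C]; (vi) [E AND S -> D]. Adds C, D.
Round 3: (ii) [D AND S -> V]; (vii) [D AND G -> N]. Adds V, N.
N appears in round 3, so it is derivable.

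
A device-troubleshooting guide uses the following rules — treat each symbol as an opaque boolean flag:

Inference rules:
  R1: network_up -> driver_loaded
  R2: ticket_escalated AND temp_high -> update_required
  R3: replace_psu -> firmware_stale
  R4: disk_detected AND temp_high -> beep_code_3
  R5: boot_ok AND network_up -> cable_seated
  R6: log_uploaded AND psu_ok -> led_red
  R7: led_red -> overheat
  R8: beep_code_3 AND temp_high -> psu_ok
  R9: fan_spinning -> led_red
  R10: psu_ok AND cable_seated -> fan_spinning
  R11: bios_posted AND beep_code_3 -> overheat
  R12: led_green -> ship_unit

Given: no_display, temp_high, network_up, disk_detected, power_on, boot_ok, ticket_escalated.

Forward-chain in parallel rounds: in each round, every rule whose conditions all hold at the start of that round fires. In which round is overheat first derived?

[1] R1 [network_up -> driver_loaded]; R2 [ticket_escalated AND temp_high -> update_required]; R4 [disk_detected AND temp_high -> beep_code_3]; R5 [boot_ok AND network_up -> cable_seated]. ⇒ new: driver_loaded, update_required, beep_code_3, cable_seated.
[2] R8 [beep_code_3 AND temp_high -> psu_ok]. ⇒ new: psu_ok.
[3] R10 [psu_ok AND cable_seated -> fan_spinning]. ⇒ new: fan_spinning.
[4] R9 [fan_spinning -> led_red]. ⇒ new: led_red.
[5] R7 [led_red -> overheat]. ⇒ new: overheat.
overheat first appears in round 5.

5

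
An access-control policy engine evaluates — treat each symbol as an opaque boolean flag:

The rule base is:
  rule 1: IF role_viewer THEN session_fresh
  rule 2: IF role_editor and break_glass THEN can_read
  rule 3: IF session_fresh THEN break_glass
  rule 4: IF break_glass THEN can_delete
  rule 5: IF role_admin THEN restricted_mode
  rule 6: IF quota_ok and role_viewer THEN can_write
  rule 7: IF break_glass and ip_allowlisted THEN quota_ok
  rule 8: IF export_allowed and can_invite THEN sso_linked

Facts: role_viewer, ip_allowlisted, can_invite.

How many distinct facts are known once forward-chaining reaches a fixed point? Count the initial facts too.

[1] rule 1 [IF role_viewer THEN session_fresh]. ⇒ new: session_fresh.
[2] rule 3 [IF session_fresh THEN break_glass]. ⇒ new: break_glass.
[3] rule 4 [IF break_glass THEN can_delete]; rule 7 [IF break_glass and ip_allowlisted THEN quota_ok]. ⇒ new: can_delete, quota_ok.
[4] rule 6 [IF quota_ok and role_viewer THEN can_write]. ⇒ new: can_write.
Closure: {break_glass, can_delete, can_invite, can_write, ip_allowlisted, quota_ok, role_viewer, session_fresh} — 8 facts.

8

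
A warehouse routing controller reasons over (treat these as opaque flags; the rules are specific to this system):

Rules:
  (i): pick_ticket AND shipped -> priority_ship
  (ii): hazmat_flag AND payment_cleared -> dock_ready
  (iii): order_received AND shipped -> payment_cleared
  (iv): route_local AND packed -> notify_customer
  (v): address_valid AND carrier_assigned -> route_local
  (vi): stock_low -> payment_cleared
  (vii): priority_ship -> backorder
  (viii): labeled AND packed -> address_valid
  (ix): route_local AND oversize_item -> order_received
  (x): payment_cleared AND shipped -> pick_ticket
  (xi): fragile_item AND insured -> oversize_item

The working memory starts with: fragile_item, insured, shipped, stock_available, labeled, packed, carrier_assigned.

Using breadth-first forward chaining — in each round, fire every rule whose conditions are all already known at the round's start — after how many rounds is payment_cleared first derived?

[1] (viii) [labeled AND packed -> address_valid]; (xi) [fragile_item AND insured -> oversize_item]. ⇒ new: address_valid, oversize_item.
[2] (v) [address_valid AND carrier_assigned -> route_local]. ⇒ new: route_local.
[3] (iv) [route_local AND packed -> notify_customer]; (ix) [route_local AND oversize_item -> order_received]. ⇒ new: notify_customer, order_received.
[4] (iii) [order_received AND shipped -> payment_cleared]. ⇒ new: payment_cleared.
payment_cleared first appears in round 4.

4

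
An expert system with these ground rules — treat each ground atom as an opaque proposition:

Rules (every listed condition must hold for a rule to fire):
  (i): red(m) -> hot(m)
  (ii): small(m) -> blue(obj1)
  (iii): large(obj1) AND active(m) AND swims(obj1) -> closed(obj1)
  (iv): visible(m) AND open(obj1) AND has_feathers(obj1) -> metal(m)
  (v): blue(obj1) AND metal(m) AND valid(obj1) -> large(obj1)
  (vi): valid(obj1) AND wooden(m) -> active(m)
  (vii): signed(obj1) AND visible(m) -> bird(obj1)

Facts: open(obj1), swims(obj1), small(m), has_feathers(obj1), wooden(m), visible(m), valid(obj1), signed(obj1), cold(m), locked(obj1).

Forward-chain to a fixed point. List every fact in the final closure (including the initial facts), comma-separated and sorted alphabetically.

active(m), bird(obj1), blue(obj1), closed(obj1), cold(m), has_feathers(obj1), large(obj1), locked(obj1), metal(m), open(obj1), signed(obj1), small(m), swims(obj1), valid(obj1), visible(m), wooden(m)

Round 1: (ii) [small(m) -> blue(obj1)]; (iv) [visible(m) AND open(obj1) AND has_feathers(obj1) -> metal(m)]; (vi) [valid(obj1) AND wooden(m) -> active(m)]; (vii) [signed(obj1) AND visible(m) -> bird(obj1)]. Adds blue(obj1), metal(m), active(m), bird(obj1).
Round 2: (v) [blue(obj1) AND metal(m) AND valid(obj1) -> large(obj1)]. Adds large(obj1).
Round 3: (iii) [large(obj1) AND active(m) AND swims(obj1) -> closed(obj1)]. Adds closed(obj1).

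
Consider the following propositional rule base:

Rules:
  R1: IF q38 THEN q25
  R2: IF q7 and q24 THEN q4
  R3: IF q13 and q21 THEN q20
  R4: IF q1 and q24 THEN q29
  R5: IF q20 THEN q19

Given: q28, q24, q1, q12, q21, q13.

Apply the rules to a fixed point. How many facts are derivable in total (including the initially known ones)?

Round 1 fires R3, R4, giving q20, q29.
Round 2 fires R5, giving q19.
Closure: {q1, q12, q13, q19, q20, q21, q24, q28, q29} — 9 facts.

9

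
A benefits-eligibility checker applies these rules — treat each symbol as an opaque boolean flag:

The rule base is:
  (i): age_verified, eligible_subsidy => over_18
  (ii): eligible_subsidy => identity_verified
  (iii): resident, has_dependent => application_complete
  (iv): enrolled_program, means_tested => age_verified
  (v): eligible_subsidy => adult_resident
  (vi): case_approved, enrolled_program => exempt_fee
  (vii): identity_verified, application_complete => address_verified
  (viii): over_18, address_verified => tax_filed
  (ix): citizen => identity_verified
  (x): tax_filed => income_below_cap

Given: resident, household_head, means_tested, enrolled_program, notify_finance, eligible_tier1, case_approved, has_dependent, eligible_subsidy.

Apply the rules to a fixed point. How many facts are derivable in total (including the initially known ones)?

[1] (ii) [eligible_subsidy => identity_verified]; (iii) [resident, has_dependent => application_complete]; (iv) [enrolled_program, means_tested => age_verified]; (v) [eligible_subsidy => adult_resident]; (vi) [case_approved, enrolled_program => exempt_fee]. ⇒ new: identity_verified, application_complete, age_verified, adult_resident, exempt_fee.
[2] (i) [age_verified, eligible_subsidy => over_18]; (vii) [identity_verified, application_complete => address_verified]. ⇒ new: over_18, address_verified.
[3] (viii) [over_18, address_verified => tax_filed]. ⇒ new: tax_filed.
[4] (x) [tax_filed => income_below_cap]. ⇒ new: income_below_cap.
Closure: {address_verified, adult_resident, age_verified, application_complete, case_approved, eligible_subsidy, eligible_tier1, enrolled_program, exempt_fee, has_dependent, household_head, identity_verified, income_below_cap, means_tested, notify_finance, over_18, resident, tax_filed} — 18 facts.

18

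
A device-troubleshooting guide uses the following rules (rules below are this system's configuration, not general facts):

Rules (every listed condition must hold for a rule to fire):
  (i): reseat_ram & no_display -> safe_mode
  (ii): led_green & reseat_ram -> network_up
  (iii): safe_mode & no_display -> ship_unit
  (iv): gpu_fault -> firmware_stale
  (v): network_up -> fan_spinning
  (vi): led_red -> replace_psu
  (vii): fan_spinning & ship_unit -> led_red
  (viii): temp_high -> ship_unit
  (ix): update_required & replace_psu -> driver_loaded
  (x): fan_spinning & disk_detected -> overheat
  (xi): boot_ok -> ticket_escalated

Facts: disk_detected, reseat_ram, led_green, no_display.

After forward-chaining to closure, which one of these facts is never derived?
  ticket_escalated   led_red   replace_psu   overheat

Round 1 — (i), (ii), derive safe_mode, network_up.
Round 2 — (iii), (v), derive ship_unit, fan_spinning.
Round 3 — (vii), (x), derive led_red, overheat.
Round 4 — (vi), derive replace_psu.
Derived: led_red (round 3), overheat (round 3), replace_psu (round 4). ticket_escalated never appears in any round.

ticket_escalated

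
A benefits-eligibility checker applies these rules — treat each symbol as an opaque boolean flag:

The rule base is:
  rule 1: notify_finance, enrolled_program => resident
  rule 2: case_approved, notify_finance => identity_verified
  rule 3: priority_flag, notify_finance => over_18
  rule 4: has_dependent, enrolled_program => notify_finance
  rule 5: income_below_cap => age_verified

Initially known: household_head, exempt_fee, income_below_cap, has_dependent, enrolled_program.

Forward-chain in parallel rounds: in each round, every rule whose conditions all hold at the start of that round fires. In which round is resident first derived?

2

Round 1: rule 4 [has_dependent, enrolled_program => notify_finance]; rule 5 [income_below_cap => age_verified]. Adds notify_finance, age_verified.
Round 2: rule 1 [notify_finance, enrolled_program => resident]. Adds resident.
resident first appears in round 2.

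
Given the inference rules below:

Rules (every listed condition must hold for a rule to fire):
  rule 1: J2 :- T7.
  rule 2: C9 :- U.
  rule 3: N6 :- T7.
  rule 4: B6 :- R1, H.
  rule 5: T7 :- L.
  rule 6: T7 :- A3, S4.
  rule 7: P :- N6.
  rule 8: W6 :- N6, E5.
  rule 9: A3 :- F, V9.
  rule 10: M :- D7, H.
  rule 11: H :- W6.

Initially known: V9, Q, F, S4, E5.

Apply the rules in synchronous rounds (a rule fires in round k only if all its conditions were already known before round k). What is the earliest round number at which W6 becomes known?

4

Round 1 — rule 9, derive A3.
Round 2 — rule 6, derive T7.
Round 3 — rule 1, rule 3, derive J2, N6.
Round 4 — rule 7, rule 8, derive P, W6.
W6 first appears in round 4.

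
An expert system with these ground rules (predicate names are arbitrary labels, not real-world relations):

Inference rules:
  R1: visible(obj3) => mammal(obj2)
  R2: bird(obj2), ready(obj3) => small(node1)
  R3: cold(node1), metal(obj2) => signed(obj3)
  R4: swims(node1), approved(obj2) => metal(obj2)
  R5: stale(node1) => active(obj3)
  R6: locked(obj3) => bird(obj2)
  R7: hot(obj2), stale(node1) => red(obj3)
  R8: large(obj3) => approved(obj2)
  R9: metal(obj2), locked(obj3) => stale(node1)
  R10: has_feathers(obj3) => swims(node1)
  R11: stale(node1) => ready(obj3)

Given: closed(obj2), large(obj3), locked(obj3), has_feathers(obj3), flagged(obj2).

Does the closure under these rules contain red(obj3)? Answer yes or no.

Round 1: R6 [locked(obj3) => bird(obj2)]; R8 [large(obj3) => approved(obj2)]; R10 [has_feathers(obj3) => swims(node1)]. Adds bird(obj2), approved(obj2), swims(node1).
Round 2: R4 [swims(node1), approved(obj2) => metal(obj2)]. Adds metal(obj2).
Round 3: R9 [metal(obj2), locked(obj3) => stale(node1)]. Adds stale(node1).
Round 4: R5 [stale(node1) => active(obj3)]; R11 [stale(node1) => ready(obj3)]. Adds active(obj3), ready(obj3).
Round 5: R2 [bird(obj2), ready(obj3) => small(node1)]. Adds small(node1).
Fixed point reached. red(obj3) is concluded only by R7; R7 needs hot(obj2) (never derived).

no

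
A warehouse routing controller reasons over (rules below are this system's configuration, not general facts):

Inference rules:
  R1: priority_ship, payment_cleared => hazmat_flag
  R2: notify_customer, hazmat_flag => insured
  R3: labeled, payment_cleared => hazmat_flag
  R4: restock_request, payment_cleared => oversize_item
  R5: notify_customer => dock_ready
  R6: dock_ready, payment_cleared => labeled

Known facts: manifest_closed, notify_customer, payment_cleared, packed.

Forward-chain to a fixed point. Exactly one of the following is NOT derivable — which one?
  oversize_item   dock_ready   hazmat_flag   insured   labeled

oversize_item

Round 1 fires R5, giving dock_ready.
Round 2 fires R6, giving labeled.
Round 3 fires R3, giving hazmat_flag.
Round 4 fires R2, giving insured.
Derived: dock_ready (round 1), insured (round 4), hazmat_flag (round 3), labeled (round 2). oversize_item never appears in any round.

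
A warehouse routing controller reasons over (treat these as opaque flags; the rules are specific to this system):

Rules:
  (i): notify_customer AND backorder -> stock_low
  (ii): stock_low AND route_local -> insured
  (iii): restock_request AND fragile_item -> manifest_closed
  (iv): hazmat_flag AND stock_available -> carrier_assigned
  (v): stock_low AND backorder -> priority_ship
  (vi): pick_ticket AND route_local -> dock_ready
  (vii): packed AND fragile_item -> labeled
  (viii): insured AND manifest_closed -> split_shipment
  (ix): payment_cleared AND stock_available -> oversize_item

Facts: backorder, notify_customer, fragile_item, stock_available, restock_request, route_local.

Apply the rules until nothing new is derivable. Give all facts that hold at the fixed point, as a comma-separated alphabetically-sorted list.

backorder, fragile_item, insured, manifest_closed, notify_customer, priority_ship, restock_request, route_local, split_shipment, stock_available, stock_low

[1] (i) [notify_customer AND backorder -> stock_low]; (iii) [restock_request AND fragile_item -> manifest_closed]. ⇒ new: stock_low, manifest_closed.
[2] (ii) [stock_low AND route_local -> insured]; (v) [stock_low AND backorder -> priority_ship]. ⇒ new: insured, priority_ship.
[3] (viii) [insured AND manifest_closed -> split_shipment]. ⇒ new: split_shipment.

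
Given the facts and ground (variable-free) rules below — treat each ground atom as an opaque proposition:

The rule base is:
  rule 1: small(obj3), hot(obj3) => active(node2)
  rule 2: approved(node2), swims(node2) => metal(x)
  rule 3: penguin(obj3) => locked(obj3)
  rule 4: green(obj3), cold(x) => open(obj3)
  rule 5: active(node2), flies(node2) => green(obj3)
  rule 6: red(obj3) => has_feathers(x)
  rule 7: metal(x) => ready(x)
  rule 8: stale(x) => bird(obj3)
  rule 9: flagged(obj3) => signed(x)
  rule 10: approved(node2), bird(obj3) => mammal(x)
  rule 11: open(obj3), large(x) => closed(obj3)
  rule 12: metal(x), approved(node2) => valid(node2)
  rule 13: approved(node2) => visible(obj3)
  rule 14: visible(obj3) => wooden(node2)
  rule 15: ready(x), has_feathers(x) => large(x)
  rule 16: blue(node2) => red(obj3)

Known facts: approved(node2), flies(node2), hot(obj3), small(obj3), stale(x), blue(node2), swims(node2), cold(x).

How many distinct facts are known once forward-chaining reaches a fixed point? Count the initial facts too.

22

[1] rule 1 [small(obj3), hot(obj3) => active(node2)]; rule 2 [approved(node2), swims(node2) => metal(x)]; rule 8 [stale(x) => bird(obj3)]; rule 13 [approved(node2) => visible(obj3)]; rule 16 [blue(node2) => red(obj3)]. ⇒ new: active(node2), metal(x), bird(obj3), visible(obj3), red(obj3).
[2] rule 5 [active(node2), flies(node2) => green(obj3)]; rule 6 [red(obj3) => has_feathers(x)]; rule 7 [metal(x) => ready(x)]; rule 10 [approved(node2), bird(obj3) => mammal(x)]; rule 12 [metal(x), approved(node2) => valid(node2)]; rule 14 [visible(obj3) => wooden(node2)]. ⇒ new: green(obj3), has_feathers(x), ready(x), mammal(x), valid(node2), wooden(node2).
[3] rule 4 [green(obj3), cold(x) => open(obj3)]; rule 15 [ready(x), has_feathers(x) => large(x)]. ⇒ new: open(obj3), large(x).
[4] rule 11 [open(obj3), large(x) => closed(obj3)]. ⇒ new: closed(obj3).
Closure: {active(node2), approved(node2), bird(obj3), blue(node2), closed(obj3), cold(x), flies(node2), green(obj3), has_feathers(x), hot(obj3), large(x), mammal(x), metal(x), open(obj3), ready(x), red(obj3), small(obj3), stale(x), swims(node2), valid(node2), visible(obj3), wooden(node2)} — 22 facts.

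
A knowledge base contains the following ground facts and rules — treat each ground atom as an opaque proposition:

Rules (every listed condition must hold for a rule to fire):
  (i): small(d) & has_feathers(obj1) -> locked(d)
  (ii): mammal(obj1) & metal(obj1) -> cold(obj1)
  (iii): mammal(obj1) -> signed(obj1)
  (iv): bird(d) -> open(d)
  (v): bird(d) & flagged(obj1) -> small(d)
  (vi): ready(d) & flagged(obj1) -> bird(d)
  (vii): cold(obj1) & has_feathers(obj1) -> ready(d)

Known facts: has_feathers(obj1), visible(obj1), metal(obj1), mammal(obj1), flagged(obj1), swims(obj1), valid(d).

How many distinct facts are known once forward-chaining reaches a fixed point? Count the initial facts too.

14

Round 1 fires (ii), (iii), giving cold(obj1), signed(obj1).
Round 2 fires (vii), giving ready(d).
Round 3 fires (vi), giving bird(d).
Round 4 fires (iv), (v), giving open(d), small(d).
Round 5 fires (i), giving locked(d).
Closure: {bird(d), cold(obj1), flagged(obj1), has_feathers(obj1), locked(d), mammal(obj1), metal(obj1), open(d), ready(d), signed(obj1), small(d), swims(obj1), valid(d), visible(obj1)} — 14 facts.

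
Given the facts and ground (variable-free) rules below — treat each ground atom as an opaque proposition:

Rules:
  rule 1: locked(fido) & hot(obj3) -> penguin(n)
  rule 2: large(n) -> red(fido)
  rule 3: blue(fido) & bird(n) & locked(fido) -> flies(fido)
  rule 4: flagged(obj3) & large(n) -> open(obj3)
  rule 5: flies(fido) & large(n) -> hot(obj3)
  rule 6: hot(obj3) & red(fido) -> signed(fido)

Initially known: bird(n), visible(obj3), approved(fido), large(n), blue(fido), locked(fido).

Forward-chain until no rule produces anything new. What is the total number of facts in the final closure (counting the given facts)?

Round 1: rule 2 [large(n) -> red(fido)]; rule 3 [blue(fido) & bird(n) & locked(fido) -> flies(fido)]. Adds red(fido), flies(fido).
Round 2: rule 5 [flies(fido) & large(n) -> hot(obj3)]. Adds hot(obj3).
Round 3: rule 1 [locked(fido) & hot(obj3) -> penguin(n)]; rule 6 [hot(obj3) & red(fido) -> signed(fido)]. Adds penguin(n), signed(fido).
Closure: {approved(fido), bird(n), blue(fido), flies(fido), hot(obj3), large(n), locked(fido), penguin(n), red(fido), signed(fido), visible(obj3)} — 11 facts.

11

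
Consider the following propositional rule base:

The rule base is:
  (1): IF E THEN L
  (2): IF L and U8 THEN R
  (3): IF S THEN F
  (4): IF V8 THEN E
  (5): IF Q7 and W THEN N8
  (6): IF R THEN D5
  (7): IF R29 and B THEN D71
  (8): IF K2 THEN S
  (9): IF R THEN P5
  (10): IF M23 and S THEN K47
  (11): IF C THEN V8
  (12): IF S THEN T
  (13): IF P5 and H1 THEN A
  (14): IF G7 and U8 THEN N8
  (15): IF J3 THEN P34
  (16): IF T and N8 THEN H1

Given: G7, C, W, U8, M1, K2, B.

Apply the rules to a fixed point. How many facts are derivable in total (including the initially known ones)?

Round 1 — (8), (11), (14), derive S, V8, N8.
Round 2 — (3), (4), (12), derive F, E, T.
Round 3 — (1), (16), derive L, H1.
Round 4 — (2), derive R.
Round 5 — (6), (9), derive D5, P5.
Round 6 — (13), derive A.
Closure: {A, B, C, D5, E, F, G7, H1, K2, L, M1, N8, P5, R, S, T, U8, V8, W} — 19 facts.

19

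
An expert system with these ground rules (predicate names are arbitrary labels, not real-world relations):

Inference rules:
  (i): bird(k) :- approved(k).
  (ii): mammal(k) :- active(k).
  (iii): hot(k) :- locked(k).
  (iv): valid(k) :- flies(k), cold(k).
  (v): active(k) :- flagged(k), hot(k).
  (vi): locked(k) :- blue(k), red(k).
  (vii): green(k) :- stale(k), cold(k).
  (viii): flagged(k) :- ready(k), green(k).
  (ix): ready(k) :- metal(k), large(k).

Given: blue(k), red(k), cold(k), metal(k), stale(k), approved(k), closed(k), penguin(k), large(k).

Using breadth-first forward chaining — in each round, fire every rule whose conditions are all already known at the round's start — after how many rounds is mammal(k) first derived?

[1] (i) [bird(k) :- approved(k).]; (vi) [locked(k) :- blue(k), red(k).]; (vii) [green(k) :- stale(k), cold(k).]; (ix) [ready(k) :- metal(k), large(k).]. ⇒ new: bird(k), locked(k), green(k), ready(k).
[2] (iii) [hot(k) :- locked(k).]; (viii) [flagged(k) :- ready(k), green(k).]. ⇒ new: hot(k), flagged(k).
[3] (v) [active(k) :- flagged(k), hot(k).]. ⇒ new: active(k).
[4] (ii) [mammal(k) :- active(k).]. ⇒ new: mammal(k).
mammal(k) first appears in round 4.

4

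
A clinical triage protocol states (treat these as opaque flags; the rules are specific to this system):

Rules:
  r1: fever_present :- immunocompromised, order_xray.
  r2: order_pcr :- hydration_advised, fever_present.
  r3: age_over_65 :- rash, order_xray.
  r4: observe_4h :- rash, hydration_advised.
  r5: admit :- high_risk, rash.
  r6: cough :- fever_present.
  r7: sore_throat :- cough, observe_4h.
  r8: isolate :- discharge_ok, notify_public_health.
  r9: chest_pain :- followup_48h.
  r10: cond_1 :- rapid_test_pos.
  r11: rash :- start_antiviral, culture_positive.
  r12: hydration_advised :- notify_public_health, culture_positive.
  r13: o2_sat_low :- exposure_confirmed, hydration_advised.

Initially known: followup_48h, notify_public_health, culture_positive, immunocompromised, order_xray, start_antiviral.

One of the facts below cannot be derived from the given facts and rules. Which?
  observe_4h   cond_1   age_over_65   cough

[1] r1 [fever_present :- immunocompromised, order_xray.]; r9 [chest_pain :- followup_48h.]; r11 [rash :- start_antiviral, culture_positive.]; r12 [hydration_advised :- notify_public_health, culture_positive.]. ⇒ new: fever_present, chest_pain, rash, hydration_advised.
[2] r2 [order_pcr :- hydration_advised, fever_present.]; r3 [age_over_65 :- rash, order_xray.]; r4 [observe_4h :- rash, hydration_advised.]; r6 [cough :- fever_present.]. ⇒ new: order_pcr, age_over_65, observe_4h, cough.
[3] r7 [sore_throat :- cough, observe_4h.]. ⇒ new: sore_throat.
Derived: observe_4h (round 2), age_over_65 (round 2), cough (round 2). cond_1 never appears in any round.

cond_1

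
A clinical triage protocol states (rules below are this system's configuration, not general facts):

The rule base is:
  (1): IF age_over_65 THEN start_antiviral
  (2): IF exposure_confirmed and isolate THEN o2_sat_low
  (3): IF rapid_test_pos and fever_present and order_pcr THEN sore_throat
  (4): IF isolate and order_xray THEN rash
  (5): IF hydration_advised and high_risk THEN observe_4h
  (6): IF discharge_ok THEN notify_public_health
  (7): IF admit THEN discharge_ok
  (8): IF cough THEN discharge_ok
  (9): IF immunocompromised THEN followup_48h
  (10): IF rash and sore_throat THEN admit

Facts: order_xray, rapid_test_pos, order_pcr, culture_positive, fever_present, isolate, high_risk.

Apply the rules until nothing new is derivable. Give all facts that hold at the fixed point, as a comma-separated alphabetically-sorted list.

Round 1: (3) [IF rapid_test_pos and fever_present and order_pcr THEN sore_throat]; (4) [IF isolate and order_xray THEN rash]. New: sore_throat, rash.
Round 2: (10) [IF rash and sore_throat THEN admit]. New: admit.
Round 3: (7) [IF admit THEN discharge_ok]. New: discharge_ok.
Round 4: (6) [IF discharge_ok THEN notify_public_health]. New: notify_public_health.

admit, culture_positive, discharge_ok, fever_present, high_risk, isolate, notify_public_health, order_pcr, order_xray, rapid_test_pos, rash, sore_throat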